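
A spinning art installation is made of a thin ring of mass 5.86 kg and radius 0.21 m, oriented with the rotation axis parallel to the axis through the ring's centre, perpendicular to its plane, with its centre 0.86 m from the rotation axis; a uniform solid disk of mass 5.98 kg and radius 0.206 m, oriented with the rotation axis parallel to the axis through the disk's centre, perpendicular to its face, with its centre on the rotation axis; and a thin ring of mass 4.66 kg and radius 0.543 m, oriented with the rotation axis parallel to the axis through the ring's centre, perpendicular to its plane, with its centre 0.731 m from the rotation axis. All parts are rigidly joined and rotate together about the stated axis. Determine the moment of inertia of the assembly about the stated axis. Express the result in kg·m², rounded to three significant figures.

Thin ring: I_cm = MR² = (5.86)(0.21)² = 0.25843 kg·m²; centre at d = 0.86 m, so the parallel axis theorem gives I = 0.25843 + (5.86)(0.86)² = 4.5925 kg·m².
Solid disk: I_cm = (1/2)MR² = (1/2)(5.98)(0.206)² = 0.12688 kg·m²; axis through the centre, so I = 0.12688 kg·m².
Thin ring: I_cm = MR² = (4.66)(0.543)² = 1.374 kg·m²; centre at d = 0.731 m, so the parallel axis theorem gives I = 1.374 + (4.66)(0.731)² = 3.8641 kg·m².
Total I = 4.5925 + 0.12688 + 3.8641 = 8.5835 kg·m².

8.58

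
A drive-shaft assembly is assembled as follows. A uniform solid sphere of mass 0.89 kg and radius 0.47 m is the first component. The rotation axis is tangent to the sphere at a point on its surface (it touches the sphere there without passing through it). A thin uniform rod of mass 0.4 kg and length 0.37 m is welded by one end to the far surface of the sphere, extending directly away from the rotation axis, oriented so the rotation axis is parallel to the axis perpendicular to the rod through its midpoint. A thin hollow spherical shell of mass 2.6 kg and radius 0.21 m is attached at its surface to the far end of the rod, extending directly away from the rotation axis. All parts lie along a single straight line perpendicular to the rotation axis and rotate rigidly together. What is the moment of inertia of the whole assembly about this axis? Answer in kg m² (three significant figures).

Solid sphere: I_cm = (2/5)MR² = (2/5)(0.89)(0.47)² = 0.07864 kg m²; centre at d = 0.47 m, so the parallel axis theorem gives I = 0.07864 + (0.89)(0.47)² = 0.27524 kg m².
Thin rod: I_cm = (1/12)ML² = (1/12)(0.4)(0.37)² = 0.0045633 kg m²; centre at d = 0.47 + 0.47 + 0.185 = 1.125 m, so the parallel axis theorem gives I = 0.0045633 + (0.4)(1.125)² = 0.51081 kg m².
Spherical shell: I_cm = (2/3)MR² = (2/3)(2.6)(0.21)² = 0.07644 kg m²; centre at d = 0.47 + 0.47 + 0.185 + 0.185 + 0.21 = 1.52 m, so the parallel axis theorem gives I = 0.07644 + (2.6)(1.52)² = 6.0835 kg m².
Total I = 0.27524 + 0.51081 + 6.0835 = 6.8695 kg m².

6.87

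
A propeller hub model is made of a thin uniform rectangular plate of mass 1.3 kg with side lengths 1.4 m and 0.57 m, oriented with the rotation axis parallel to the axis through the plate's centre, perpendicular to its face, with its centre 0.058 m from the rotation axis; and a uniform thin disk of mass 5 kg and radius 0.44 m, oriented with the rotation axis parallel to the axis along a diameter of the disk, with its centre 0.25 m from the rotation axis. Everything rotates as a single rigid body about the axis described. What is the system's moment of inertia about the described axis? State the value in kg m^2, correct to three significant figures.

0.806

Rectangular plate: I_cm = (1/12)M(a²+b²) = (1/12)(1.3)[(1.4)² + (0.57)²] = 0.24753 kg m^2; centre at d = 0.058 m, so I = I_cm + Md² gives I = 0.24753 + (1.3)(0.058)² = 0.2519 kg m^2.
Thin disk: I_cm = (1/4)MR² = (1/4)(5)(0.44)² = 0.242 kg m^2; centre at d = 0.25 m, so I = I_cm + Md² gives I = 0.242 + (5)(0.25)² = 0.5545 kg m^2.
Total I = 0.2519 + 0.5545 = 0.8064 kg m^2.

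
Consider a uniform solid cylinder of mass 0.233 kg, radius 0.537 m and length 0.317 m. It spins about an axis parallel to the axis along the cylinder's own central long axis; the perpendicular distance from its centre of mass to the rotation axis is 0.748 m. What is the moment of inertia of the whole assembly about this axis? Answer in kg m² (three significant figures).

I_cm = (1/2)MR² = (1/2)(0.233)(0.537)² = 0.033595 kg m²; centre at d = 0.748 m, so the parallel axis theorem gives I = 0.033595 + (0.233)(0.748)² = 0.16396 kg m².

0.164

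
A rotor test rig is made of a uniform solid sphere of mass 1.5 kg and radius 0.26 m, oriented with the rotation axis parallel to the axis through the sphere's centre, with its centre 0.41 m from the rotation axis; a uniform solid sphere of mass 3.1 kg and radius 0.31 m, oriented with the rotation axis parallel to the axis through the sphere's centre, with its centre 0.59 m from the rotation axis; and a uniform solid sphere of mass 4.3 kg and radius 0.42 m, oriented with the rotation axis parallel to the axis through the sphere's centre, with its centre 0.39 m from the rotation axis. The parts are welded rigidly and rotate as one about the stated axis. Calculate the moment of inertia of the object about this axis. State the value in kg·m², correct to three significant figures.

Solid sphere: I_cm = (2/5)MR² = (2/5)(1.5)(0.26)² = 0.04056 kg·m²; centre at d = 0.41 m, so I = I_cm + Md² gives I = 0.04056 + (1.5)(0.41)² = 0.29271 kg·m².
Solid sphere: I_cm = (2/5)MR² = (2/5)(3.1)(0.31)² = 0.11916 kg·m²; centre at d = 0.59 m, so I = I_cm + Md² gives I = 0.11916 + (3.1)(0.59)² = 1.1983 kg·m².
Solid sphere: I_cm = (2/5)MR² = (2/5)(4.3)(0.42)² = 0.30341 kg·m²; centre at d = 0.39 m, so I = I_cm + Md² gives I = 0.30341 + (4.3)(0.39)² = 0.95744 kg·m².
Total I = 0.29271 + 1.1983 + 0.95744 = 2.4484 kg·m².

2.45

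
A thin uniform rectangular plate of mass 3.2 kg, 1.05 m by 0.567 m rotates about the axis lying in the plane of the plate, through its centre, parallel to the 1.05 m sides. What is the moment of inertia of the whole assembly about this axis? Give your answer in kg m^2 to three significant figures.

I_cm = (1/12)Mb² = (1/12)(3.2)(0.567)² = 0.08573 kg m^2; axis through the centre, so I = 0.08573 kg m^2.

0.0857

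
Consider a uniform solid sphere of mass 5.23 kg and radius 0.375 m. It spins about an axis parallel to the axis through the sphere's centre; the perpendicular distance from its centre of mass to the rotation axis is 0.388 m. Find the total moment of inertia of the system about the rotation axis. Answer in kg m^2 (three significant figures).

I_cm = (2/5)MR² = (2/5)(5.23)(0.375)² = 0.29419 kg m^2; centre at d = 0.388 m, so I = I_cm + Md² gives I = 0.29419 + (5.23)(0.388)² = 1.0815 kg m^2.

1.08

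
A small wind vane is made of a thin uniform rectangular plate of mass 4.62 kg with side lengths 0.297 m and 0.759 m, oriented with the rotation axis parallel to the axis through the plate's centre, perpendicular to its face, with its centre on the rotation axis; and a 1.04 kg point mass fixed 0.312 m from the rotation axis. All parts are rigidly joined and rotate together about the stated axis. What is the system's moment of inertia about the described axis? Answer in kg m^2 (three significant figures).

Rectangular plate: I_cm = (1/12)M(a²+b²) = (1/12)(4.62)[(0.297)² + (0.759)²] = 0.25575 kg m^2; axis through the centre, so I = 0.25575 kg m^2.
Point mass: I_cm = 0; centre at d = 0.312 m, so the parallel axis theorem gives I = 0 + (1.04)(0.312)² = 0.10124 kg m^2.
Total I = 0.25575 + 0.10124 = 0.35699 kg m^2.

0.357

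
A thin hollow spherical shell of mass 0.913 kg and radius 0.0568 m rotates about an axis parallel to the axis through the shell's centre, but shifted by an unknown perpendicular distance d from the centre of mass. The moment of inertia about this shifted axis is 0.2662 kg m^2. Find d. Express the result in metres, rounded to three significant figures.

0.538

About the centre-of-mass axis, I_cm = (2/3)MR² = (2/3)(0.913)(0.0568)² = 0.0019637 kg m^2.
Parallel axis theorem: I = I_cm + Md², so Md² = 0.2662 − 0.0019637 = 0.26424 kg m^2.
d = √(0.26424 / 0.913) = 0.53797 m.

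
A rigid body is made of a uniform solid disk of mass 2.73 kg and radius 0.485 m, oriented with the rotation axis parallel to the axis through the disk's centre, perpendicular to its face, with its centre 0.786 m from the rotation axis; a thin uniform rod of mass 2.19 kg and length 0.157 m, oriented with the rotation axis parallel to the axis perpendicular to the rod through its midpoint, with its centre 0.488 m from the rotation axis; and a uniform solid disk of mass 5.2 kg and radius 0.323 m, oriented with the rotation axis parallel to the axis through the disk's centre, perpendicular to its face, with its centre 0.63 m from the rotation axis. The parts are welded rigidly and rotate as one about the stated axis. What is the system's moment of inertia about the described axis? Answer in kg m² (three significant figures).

4.87

Solid disk: I_cm = (1/2)MR² = (1/2)(2.73)(0.485)² = 0.32108 kg m²; centre at d = 0.786 m, so the parallel axis theorem gives I = 0.32108 + (2.73)(0.786)² = 2.0077 kg m².
Thin rod: I_cm = (1/12)ML² = (1/12)(2.19)(0.157)² = 0.0044984 kg m²; centre at d = 0.488 m, so the parallel axis theorem gives I = 0.0044984 + (2.19)(0.488)² = 0.52603 kg m².
Solid disk: I_cm = (1/2)MR² = (1/2)(5.2)(0.323)² = 0.27126 kg m²; centre at d = 0.63 m, so the parallel axis theorem gives I = 0.27126 + (5.2)(0.63)² = 2.3351 kg m².
Total I = 2.0077 + 0.52603 + 2.3351 = 4.8688 kg m².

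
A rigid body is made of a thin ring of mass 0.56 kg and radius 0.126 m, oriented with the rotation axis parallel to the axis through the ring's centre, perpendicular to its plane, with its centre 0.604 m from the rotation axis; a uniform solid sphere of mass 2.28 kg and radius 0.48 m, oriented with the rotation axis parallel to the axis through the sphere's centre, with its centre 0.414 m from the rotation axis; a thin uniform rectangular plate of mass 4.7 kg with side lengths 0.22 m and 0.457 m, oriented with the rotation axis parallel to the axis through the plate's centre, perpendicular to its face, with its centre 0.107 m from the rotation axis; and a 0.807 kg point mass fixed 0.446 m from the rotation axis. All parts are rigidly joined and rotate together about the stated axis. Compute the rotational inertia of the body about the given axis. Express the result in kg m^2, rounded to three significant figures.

Thin ring: I_cm = MR² = (0.56)(0.126)² = 0.0088906 kg m^2; centre at d = 0.604 m, so I = I_cm + Md² gives I = 0.0088906 + (0.56)(0.604)² = 0.21319 kg m^2.
Solid sphere: I_cm = (2/5)MR² = (2/5)(2.28)(0.48)² = 0.21012 kg m^2; centre at d = 0.414 m, so I = I_cm + Md² gives I = 0.21012 + (2.28)(0.414)² = 0.60091 kg m^2.
Rectangular plate: I_cm = (1/12)M(a²+b²) = (1/12)(4.7)[(0.22)² + (0.457)²] = 0.10076 kg m^2; centre at d = 0.107 m, so I = I_cm + Md² gives I = 0.10076 + (4.7)(0.107)² = 0.15457 kg m^2.
Point mass: I_cm = 0; centre at d = 0.446 m, so I = I_cm + Md² gives I = 0 + (0.807)(0.446)² = 0.16053 kg m^2.
Total I = 0.21319 + 0.60091 + 0.15457 + 0.16053 = 1.1292 kg m^2.

1.13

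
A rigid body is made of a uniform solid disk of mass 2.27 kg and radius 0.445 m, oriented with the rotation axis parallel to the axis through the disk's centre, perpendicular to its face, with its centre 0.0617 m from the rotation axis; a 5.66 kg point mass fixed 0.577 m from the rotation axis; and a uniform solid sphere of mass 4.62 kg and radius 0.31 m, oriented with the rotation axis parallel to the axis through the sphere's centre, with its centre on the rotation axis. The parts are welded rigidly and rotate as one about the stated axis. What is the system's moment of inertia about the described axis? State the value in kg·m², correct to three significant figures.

Solid disk: I_cm = (1/2)MR² = (1/2)(2.27)(0.445)² = 0.22476 kg·m²; centre at d = 0.0617 m, so I = I_cm + Md² gives I = 0.22476 + (2.27)(0.0617)² = 0.2334 kg·m².
Point mass: I_cm = 0; centre at d = 0.577 m, so I = I_cm + Md² gives I = 0 + (5.66)(0.577)² = 1.8844 kg·m².
Solid sphere: I_cm = (2/5)MR² = (2/5)(4.62)(0.31)² = 0.17759 kg·m²; axis through the centre, so I = 0.17759 kg·m².
Total I = 0.2334 + 1.8844 + 0.17759 = 2.2954 kg·m².

2.30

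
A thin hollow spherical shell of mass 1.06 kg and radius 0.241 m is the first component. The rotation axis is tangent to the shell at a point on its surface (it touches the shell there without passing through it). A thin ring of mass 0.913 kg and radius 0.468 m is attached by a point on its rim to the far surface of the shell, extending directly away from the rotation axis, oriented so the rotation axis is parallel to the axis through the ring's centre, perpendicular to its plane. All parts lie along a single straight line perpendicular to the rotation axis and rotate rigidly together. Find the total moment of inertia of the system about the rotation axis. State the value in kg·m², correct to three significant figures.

1.13

Spherical shell: I_cm = (2/3)MR² = (2/3)(1.06)(0.241)² = 0.041044 kg·m²; centre at d = 0.241 m, so I = I_cm + Md² gives I = 0.041044 + (1.06)(0.241)² = 0.10261 kg·m².
Thin ring: I_cm = MR² = (0.913)(0.468)² = 0.19997 kg·m²; centre at d = 0.241 + 0.241 + 0.468 = 0.95 m, so I = I_cm + Md² gives I = 0.19997 + (0.913)(0.95)² = 1.024 kg·m².
Total I = 0.10261 + 1.024 = 1.1266 kg·m².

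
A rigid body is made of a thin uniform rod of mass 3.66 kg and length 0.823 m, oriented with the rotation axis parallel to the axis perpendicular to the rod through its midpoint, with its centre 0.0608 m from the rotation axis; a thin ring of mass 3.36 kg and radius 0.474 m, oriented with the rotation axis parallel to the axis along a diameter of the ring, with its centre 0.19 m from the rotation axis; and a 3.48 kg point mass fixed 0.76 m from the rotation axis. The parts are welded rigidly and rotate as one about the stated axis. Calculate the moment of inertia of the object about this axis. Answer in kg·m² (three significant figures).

2.73

Thin rod: I_cm = (1/12)ML² = (1/12)(3.66)(0.823)² = 0.20659 kg·m²; centre at d = 0.0608 m, so the parallel axis theorem gives I = 0.20659 + (3.66)(0.0608)² = 0.22012 kg·m².
Thin ring: I_cm = (1/2)MR² = (1/2)(3.36)(0.474)² = 0.37746 kg·m²; centre at d = 0.19 m, so the parallel axis theorem gives I = 0.37746 + (3.36)(0.19)² = 0.49875 kg·m².
Point mass: I_cm = 0; centre at d = 0.76 m, so the parallel axis theorem gives I = 0 + (3.48)(0.76)² = 2.01 kg·m².
Total I = 0.22012 + 0.49875 + 2.01 = 2.7289 kg·m².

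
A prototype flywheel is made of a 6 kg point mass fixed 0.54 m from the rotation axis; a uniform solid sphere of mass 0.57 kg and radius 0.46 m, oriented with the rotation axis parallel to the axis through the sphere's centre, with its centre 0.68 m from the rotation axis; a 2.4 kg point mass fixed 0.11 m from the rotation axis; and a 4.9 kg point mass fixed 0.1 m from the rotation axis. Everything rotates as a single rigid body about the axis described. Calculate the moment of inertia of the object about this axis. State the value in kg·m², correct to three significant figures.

2.14

Point mass: I_cm = 0; centre at d = 0.54 m, so I = I_cm + Md² gives I = 0 + (6)(0.54)² = 1.7496 kg·m².
Solid sphere: I_cm = (2/5)MR² = (2/5)(0.57)(0.46)² = 0.048245 kg·m²; centre at d = 0.68 m, so I = I_cm + Md² gives I = 0.048245 + (0.57)(0.68)² = 0.31181 kg·m².
Point mass: I_cm = 0; centre at d = 0.11 m, so I = I_cm + Md² gives I = 0 + (2.4)(0.11)² = 0.02904 kg·m².
Point mass: I_cm = 0; centre at d = 0.1 m, so I = I_cm + Md² gives I = 0 + (4.9)(0.1)² = 0.049 kg·m².
Total I = 1.7496 + 0.31181 + 0.02904 + 0.049 = 2.1395 kg·m².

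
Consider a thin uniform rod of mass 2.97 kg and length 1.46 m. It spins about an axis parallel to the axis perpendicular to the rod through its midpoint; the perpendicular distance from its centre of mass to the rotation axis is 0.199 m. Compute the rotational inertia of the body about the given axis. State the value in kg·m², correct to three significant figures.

I_cm = (1/12)ML² = (1/12)(2.97)(1.46)² = 0.52757 kg·m²; centre at d = 0.199 m, so I = I_cm + Md² gives I = 0.52757 + (2.97)(0.199)² = 0.64519 kg·m².

0.645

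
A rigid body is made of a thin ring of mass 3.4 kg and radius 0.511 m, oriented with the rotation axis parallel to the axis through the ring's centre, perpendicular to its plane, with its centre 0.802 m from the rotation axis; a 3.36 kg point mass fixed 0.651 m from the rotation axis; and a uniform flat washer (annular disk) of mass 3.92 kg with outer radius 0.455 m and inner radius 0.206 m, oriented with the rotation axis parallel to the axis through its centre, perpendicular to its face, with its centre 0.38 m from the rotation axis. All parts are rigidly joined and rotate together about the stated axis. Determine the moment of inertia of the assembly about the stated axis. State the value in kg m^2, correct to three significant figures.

Thin ring: I_cm = MR² = (3.4)(0.511)² = 0.88781 kg m^2; centre at d = 0.802 m, so the parallel axis theorem gives I = 0.88781 + (3.4)(0.802)² = 3.0747 kg m^2.
Point mass: I_cm = 0; centre at d = 0.651 m, so the parallel axis theorem gives I = 0 + (3.36)(0.651)² = 1.424 kg m^2.
Annular disk: I_cm = (1/2)M(R²+r²) = (1/2)(3.92)[(0.455)² + (0.206)²] = 0.48894 kg m^2; centre at d = 0.38 m, so the parallel axis theorem gives I = 0.48894 + (3.92)(0.38)² = 1.055 kg m^2.
Total I = 3.0747 + 1.424 + 1.055 = 5.5537 kg m^2.

5.55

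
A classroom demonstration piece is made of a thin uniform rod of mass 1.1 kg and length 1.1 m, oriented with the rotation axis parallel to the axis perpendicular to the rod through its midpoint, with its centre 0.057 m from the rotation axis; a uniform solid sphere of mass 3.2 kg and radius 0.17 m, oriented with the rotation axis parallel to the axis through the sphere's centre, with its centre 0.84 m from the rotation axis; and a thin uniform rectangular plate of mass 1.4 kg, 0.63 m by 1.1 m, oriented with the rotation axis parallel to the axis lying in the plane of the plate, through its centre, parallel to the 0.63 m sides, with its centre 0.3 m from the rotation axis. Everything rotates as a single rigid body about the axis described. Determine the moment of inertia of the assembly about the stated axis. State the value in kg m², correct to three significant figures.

Thin rod: I_cm = (1/12)ML² = (1/12)(1.1)(1.1)² = 0.11092 kg m²; centre at d = 0.057 m, so the parallel axis theorem gives I = 0.11092 + (1.1)(0.057)² = 0.11449 kg m².
Solid sphere: I_cm = (2/5)MR² = (2/5)(3.2)(0.17)² = 0.036992 kg m²; centre at d = 0.84 m, so the parallel axis theorem gives I = 0.036992 + (3.2)(0.84)² = 2.2949 kg m².
Rectangular plate: I_cm = (1/12)Mb² = (1/12)(1.4)(1.1)² = 0.14117 kg m²; centre at d = 0.3 m, so the parallel axis theorem gives I = 0.14117 + (1.4)(0.3)² = 0.26717 kg m².
Total I = 0.11449 + 2.2949 + 0.26717 = 2.6766 kg m².

2.68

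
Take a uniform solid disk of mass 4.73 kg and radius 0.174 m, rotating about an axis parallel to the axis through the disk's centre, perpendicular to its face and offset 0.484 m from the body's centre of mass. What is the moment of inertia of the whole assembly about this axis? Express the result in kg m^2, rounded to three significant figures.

1.18

I_cm = (1/2)MR² = (1/2)(4.73)(0.174)² = 0.071603 kg m^2; centre at d = 0.484 m, so the parallel axis theorem gives I = 0.071603 + (4.73)(0.484)² = 1.1796 kg m^2.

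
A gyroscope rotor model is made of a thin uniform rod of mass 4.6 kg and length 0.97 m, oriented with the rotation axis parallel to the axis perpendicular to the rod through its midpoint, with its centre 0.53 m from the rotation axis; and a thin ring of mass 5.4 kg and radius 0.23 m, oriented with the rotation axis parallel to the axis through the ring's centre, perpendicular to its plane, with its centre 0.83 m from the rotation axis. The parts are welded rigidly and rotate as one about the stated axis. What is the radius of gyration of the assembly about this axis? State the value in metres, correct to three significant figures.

Thin rod: I_cm = (1/12)ML² = (1/12)(4.6)(0.97)² = 0.36068 kg m^2; centre at d = 0.53 m, so I = I_cm + Md² gives I = 0.36068 + (4.6)(0.53)² = 1.6528 kg m^2.
Thin ring: I_cm = MR² = (5.4)(0.23)² = 0.28566 kg m^2; centre at d = 0.83 m, so I = I_cm + Md² gives I = 0.28566 + (5.4)(0.83)² = 4.0057 kg m^2.
Total I = 5.6585 kg m^2; total mass M = 10 kg.
k = √(I/M) = √(5.6585/10) = 0.75223 m.

0.752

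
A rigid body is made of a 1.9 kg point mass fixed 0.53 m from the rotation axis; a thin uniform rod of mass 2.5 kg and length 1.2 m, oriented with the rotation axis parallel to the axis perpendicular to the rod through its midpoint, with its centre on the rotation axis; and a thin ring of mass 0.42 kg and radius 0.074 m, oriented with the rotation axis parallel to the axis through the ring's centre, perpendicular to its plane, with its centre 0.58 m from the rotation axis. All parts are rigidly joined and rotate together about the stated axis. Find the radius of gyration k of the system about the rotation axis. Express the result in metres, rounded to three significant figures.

0.450

Point mass: I_cm = 0; centre at d = 0.53 m, so the parallel axis theorem gives I = 0 + (1.9)(0.53)² = 0.53371 kg·m².
Thin rod: I_cm = (1/12)ML² = (1/12)(2.5)(1.2)² = 0.3 kg·m²; axis through the centre, so I = 0.3 kg·m².
Thin ring: I_cm = MR² = (0.42)(0.074)² = 0.0022999 kg·m²; centre at d = 0.58 m, so the parallel axis theorem gives I = 0.0022999 + (0.42)(0.58)² = 0.14359 kg·m².
Total I = 0.9773 kg·m²; total mass M = 4.82 kg.
k = √(I/M) = √(0.9773/4.82) = 0.45029 m.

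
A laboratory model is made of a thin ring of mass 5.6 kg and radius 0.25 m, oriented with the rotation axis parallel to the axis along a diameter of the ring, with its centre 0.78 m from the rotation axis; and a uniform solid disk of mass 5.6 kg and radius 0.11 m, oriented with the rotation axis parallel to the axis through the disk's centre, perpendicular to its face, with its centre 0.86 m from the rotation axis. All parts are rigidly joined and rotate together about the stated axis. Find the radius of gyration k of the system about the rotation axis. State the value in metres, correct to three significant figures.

0.832

Thin ring: I_cm = (1/2)MR² = (1/2)(5.6)(0.25)² = 0.175 kg·m²; centre at d = 0.78 m, so I = I_cm + Md² gives I = 0.175 + (5.6)(0.78)² = 3.582 kg·m².
Solid disk: I_cm = (1/2)MR² = (1/2)(5.6)(0.11)² = 0.03388 kg·m²; centre at d = 0.86 m, so I = I_cm + Md² gives I = 0.03388 + (5.6)(0.86)² = 4.1756 kg·m².
Total I = 7.7577 kg·m²; total mass M = 11.2 kg.
k = √(I/M) = √(7.7577/11.2) = 0.83226 m.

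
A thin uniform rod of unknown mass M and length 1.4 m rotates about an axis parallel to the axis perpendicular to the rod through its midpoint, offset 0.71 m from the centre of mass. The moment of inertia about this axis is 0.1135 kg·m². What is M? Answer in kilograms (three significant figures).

0.170

I = I_cm + Md² = (1/12)ML² + Md² = M·[0.0833333·(1.4)² + (0.71)²] = M·0.66743.
So M = 0.1135 / 0.66743 = 0.17005 kg.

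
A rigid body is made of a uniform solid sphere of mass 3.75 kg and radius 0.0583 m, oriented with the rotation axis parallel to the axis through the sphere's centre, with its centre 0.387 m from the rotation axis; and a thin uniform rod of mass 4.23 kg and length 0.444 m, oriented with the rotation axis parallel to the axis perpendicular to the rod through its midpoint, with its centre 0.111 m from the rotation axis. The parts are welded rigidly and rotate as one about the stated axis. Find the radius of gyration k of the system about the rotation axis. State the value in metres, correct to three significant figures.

0.294

Solid sphere: I_cm = (2/5)MR² = (2/5)(3.75)(0.0583)² = 0.0050983 kg m²; centre at d = 0.387 m, so I = I_cm + Md² gives I = 0.0050983 + (3.75)(0.387)² = 0.56673 kg m².
Thin rod: I_cm = (1/12)ML² = (1/12)(4.23)(0.444)² = 0.06949 kg m²; centre at d = 0.111 m, so I = I_cm + Md² gives I = 0.06949 + (4.23)(0.111)² = 0.12161 kg m².
Total I = 0.68834 kg m²; total mass M = 7.98 kg.
k = √(I/M) = √(0.68834/7.98) = 0.2937 m.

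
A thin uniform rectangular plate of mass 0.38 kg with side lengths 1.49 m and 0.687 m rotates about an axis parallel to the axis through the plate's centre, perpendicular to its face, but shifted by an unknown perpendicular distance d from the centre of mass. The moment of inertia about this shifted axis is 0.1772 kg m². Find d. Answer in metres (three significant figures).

About the centre-of-mass axis, I_cm = (1/12)M(a²+b²) = (1/12)(0.38)[(1.49)² + (0.687)²] = 0.085249 kg m².
Parallel axis theorem: I = I_cm + Md², so Md² = 0.1772 − 0.085249 = 0.091951 kg m².
d = √(0.091951 / 0.38) = 0.49191 m.

0.492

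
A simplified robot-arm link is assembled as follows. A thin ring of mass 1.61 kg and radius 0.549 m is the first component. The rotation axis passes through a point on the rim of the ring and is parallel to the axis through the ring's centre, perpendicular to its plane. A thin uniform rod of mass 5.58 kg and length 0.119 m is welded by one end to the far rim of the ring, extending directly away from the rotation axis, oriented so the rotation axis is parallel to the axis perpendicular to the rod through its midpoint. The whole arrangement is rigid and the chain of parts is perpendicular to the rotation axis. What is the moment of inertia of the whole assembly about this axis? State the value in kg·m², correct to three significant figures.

8.45

Thin ring: I_cm = MR² = (1.61)(0.549)² = 0.48526 kg·m²; centre at d = 0.549 m, so I = I_cm + Md² gives I = 0.48526 + (1.61)(0.549)² = 0.97051 kg·m².
Thin rod: I_cm = (1/12)ML² = (1/12)(5.58)(0.119)² = 0.0065849 kg·m²; centre at d = 0.549 + 0.549 + 0.0595 = 1.1575 m, so I = I_cm + Md² gives I = 0.0065849 + (5.58)(1.1575)² = 7.4827 kg·m².
Total I = 0.97051 + 7.4827 = 8.4532 kg·m².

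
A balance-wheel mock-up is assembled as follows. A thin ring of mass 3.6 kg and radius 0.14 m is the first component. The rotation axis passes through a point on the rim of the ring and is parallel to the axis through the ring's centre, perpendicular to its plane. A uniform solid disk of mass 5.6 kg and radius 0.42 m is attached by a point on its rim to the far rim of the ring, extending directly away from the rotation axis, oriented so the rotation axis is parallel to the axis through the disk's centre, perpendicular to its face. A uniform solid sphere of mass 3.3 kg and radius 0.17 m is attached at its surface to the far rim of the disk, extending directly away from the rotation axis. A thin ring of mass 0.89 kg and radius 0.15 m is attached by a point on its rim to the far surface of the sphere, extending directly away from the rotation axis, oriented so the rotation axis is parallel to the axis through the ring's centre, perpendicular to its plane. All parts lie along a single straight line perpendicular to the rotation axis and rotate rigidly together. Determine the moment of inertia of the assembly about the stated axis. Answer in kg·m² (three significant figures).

11.2

Thin ring: I_cm = MR² = (3.6)(0.14)² = 0.07056 kg·m²; centre at d = 0.14 m, so the parallel axis theorem gives I = 0.07056 + (3.6)(0.14)² = 0.14112 kg·m².
Solid disk: I_cm = (1/2)MR² = (1/2)(5.6)(0.42)² = 0.49392 kg·m²; centre at d = 0.14 + 0.14 + 0.42 = 0.7 m, so the parallel axis theorem gives I = 0.49392 + (5.6)(0.7)² = 3.2379 kg·m².
Solid sphere: I_cm = (2/5)MR² = (2/5)(3.3)(0.17)² = 0.038148 kg·m²; centre at d = 0.14 + 0.14 + 0.42 + 0.42 + 0.17 = 1.29 m, so the parallel axis theorem gives I = 0.038148 + (3.3)(1.29)² = 5.5297 kg·m².
Thin ring: I_cm = MR² = (0.89)(0.15)² = 0.020025 kg·m²; centre at d = 0.14 + 0.14 + 0.42 + 0.42 + 0.17 + 0.17 + 0.15 = 1.61 m, so the parallel axis theorem gives I = 0.020025 + (0.89)(1.61)² = 2.327 kg·m².
Total I = 0.14112 + 3.2379 + 5.5297 + 2.327 = 11.236 kg·m².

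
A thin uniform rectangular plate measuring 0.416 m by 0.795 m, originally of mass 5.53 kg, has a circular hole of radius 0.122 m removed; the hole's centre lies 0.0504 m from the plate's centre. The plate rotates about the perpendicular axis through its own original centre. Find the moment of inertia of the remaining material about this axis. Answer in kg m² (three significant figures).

Unpierced body about its centre: I₀ = (1/12)M(a²+b²) = (1/12)(5.53)[(0.416)² + (0.795)²] = 0.37101 kg m².
The removed disk has mass m = M·πr²/(ab) = (5.53)·π(0.122)²/(0.416·0.795) = 0.78187 kg (same uniform areal density).
Its moment of inertia about the rotation axis (parallel-axis theorem): I_hole = (1/2)mr² + md² = (1/2)(0.78187)(0.122)² + (0.78187)(0.0504)² = 0.0078047 kg m².
Treating the hole as negative mass, I = I₀ − I_hole = 0.37101 − 0.0078047 = 0.3632 kg m².

0.363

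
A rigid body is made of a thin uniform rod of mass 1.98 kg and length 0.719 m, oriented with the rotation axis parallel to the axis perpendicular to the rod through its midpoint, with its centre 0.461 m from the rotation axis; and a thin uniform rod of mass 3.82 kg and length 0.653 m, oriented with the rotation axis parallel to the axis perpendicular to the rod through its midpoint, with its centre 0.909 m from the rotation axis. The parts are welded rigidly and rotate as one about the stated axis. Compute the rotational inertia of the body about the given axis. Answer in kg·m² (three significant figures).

3.80

Thin rod: I_cm = (1/12)ML² = (1/12)(1.98)(0.719)² = 0.085299 kg·m²; centre at d = 0.461 m, so the parallel axis theorem gives I = 0.085299 + (1.98)(0.461)² = 0.50609 kg·m².
Thin rod: I_cm = (1/12)ML² = (1/12)(3.82)(0.653)² = 0.13574 kg·m²; centre at d = 0.909 m, so the parallel axis theorem gives I = 0.13574 + (3.82)(0.909)² = 3.2921 kg·m².
Total I = 0.50609 + 3.2921 = 3.7982 kg·m².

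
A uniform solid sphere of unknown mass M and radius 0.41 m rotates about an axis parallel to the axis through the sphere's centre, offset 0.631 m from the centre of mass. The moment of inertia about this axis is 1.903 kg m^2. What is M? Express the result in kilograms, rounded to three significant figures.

I = I_cm + Md² = (2/5)MR² + Md² = M·[0.4·(0.41)² + (0.631)²] = M·0.4654.
So M = 1.903 / 0.4654 = 4.0889 kg.

4.09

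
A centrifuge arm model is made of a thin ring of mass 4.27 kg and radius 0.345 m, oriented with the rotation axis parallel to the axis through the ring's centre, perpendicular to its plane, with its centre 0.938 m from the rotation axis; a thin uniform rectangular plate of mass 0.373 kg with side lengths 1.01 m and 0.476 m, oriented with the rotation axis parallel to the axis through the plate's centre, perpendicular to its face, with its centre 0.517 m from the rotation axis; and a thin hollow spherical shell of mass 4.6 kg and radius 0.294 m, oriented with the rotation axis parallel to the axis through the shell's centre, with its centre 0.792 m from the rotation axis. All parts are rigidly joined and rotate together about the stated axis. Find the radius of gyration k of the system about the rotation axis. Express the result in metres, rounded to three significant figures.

Thin ring: I_cm = MR² = (4.27)(0.345)² = 0.50824 kg m²; centre at d = 0.938 m, so the parallel axis theorem gives I = 0.50824 + (4.27)(0.938)² = 4.2652 kg m².
Rectangular plate: I_cm = (1/12)M(a²+b²) = (1/12)(0.373)[(1.01)² + (0.476)²] = 0.038751 kg m²; centre at d = 0.517 m, so the parallel axis theorem gives I = 0.038751 + (0.373)(0.517)² = 0.13845 kg m².
Spherical shell: I_cm = (2/3)MR² = (2/3)(4.6)(0.294)² = 0.26507 kg m²; centre at d = 0.792 m, so the parallel axis theorem gives I = 0.26507 + (4.6)(0.792)² = 3.1505 kg m².
Total I = 7.5541 kg m²; total mass M = 9.243 kg.
k = √(I/M) = √(7.5541/9.243) = 0.90403 m.

0.904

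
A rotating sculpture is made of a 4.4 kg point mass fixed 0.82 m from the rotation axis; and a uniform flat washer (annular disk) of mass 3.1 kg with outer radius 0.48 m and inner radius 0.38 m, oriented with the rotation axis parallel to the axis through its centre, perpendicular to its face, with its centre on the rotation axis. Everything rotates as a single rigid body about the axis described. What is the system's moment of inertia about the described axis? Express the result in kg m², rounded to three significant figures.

3.54

Point mass: I_cm = 0; centre at d = 0.82 m, so I = I_cm + Md² gives I = 0 + (4.4)(0.82)² = 2.9586 kg m².
Annular disk: I_cm = (1/2)M(R²+r²) = (1/2)(3.1)[(0.48)² + (0.38)²] = 0.58094 kg m²; axis through the centre, so I = 0.58094 kg m².
Total I = 2.9586 + 0.58094 = 3.5395 kg m².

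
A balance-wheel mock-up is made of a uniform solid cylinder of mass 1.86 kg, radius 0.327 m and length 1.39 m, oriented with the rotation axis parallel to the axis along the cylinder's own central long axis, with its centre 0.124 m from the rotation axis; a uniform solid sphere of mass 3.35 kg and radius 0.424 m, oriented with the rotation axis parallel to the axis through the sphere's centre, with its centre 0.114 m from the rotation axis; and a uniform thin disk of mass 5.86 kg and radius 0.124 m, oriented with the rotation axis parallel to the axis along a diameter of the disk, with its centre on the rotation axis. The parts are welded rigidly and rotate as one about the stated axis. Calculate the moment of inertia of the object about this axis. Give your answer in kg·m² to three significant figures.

Solid cylinder: I_cm = (1/2)MR² = (1/2)(1.86)(0.327)² = 0.099444 kg·m²; centre at d = 0.124 m, so the parallel axis theorem gives I = 0.099444 + (1.86)(0.124)² = 0.12804 kg·m².
Solid sphere: I_cm = (2/5)MR² = (2/5)(3.35)(0.424)² = 0.2409 kg·m²; centre at d = 0.114 m, so the parallel axis theorem gives I = 0.2409 + (3.35)(0.114)² = 0.28444 kg·m².
Thin disk: I_cm = (1/4)MR² = (1/4)(5.86)(0.124)² = 0.022526 kg·m²; axis through the centre, so I = 0.022526 kg·m².
Total I = 0.12804 + 0.28444 + 0.022526 = 0.43501 kg·m².

0.435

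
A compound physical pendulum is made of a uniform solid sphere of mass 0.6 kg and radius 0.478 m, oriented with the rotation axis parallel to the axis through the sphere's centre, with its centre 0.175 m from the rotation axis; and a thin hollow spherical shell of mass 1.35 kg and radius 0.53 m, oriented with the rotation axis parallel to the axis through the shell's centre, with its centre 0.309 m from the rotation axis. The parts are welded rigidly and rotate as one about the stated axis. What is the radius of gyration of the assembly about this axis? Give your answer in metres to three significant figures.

0.483

Solid sphere: I_cm = (2/5)MR² = (2/5)(0.6)(0.478)² = 0.054836 kg m^2; centre at d = 0.175 m, so the parallel axis theorem gives I = 0.054836 + (0.6)(0.175)² = 0.073211 kg m^2.
Spherical shell: I_cm = (2/3)MR² = (2/3)(1.35)(0.53)² = 0.25281 kg m^2; centre at d = 0.309 m, so the parallel axis theorem gives I = 0.25281 + (1.35)(0.309)² = 0.38171 kg m^2.
Total I = 0.45492 kg m^2; total mass M = 1.95 kg.
k = √(I/M) = √(0.45492/1.95) = 0.483 m.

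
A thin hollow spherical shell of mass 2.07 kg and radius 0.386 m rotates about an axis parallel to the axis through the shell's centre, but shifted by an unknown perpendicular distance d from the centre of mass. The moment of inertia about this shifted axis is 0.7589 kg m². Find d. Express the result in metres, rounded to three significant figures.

About the centre-of-mass axis, I_cm = (2/3)MR² = (2/3)(2.07)(0.386)² = 0.20561 kg m².
Parallel axis theorem: I = I_cm + Md², so Md² = 0.7589 − 0.20561 = 0.55329 kg m².
d = √(0.55329 / 2.07) = 0.517 m.

0.517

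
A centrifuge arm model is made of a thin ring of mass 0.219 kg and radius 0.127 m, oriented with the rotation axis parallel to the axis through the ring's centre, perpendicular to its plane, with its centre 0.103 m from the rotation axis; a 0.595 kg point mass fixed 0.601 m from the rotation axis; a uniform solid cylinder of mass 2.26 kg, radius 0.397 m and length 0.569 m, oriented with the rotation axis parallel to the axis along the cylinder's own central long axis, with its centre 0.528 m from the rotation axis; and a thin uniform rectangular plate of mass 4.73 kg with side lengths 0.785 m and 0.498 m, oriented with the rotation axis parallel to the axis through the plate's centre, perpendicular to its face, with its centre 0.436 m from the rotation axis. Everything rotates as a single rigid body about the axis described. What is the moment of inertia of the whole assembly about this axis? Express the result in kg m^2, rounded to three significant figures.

Thin ring: I_cm = MR² = (0.219)(0.127)² = 0.0035323 kg m^2; centre at d = 0.103 m, so I = I_cm + Md² gives I = 0.0035323 + (0.219)(0.103)² = 0.0058556 kg m^2.
Point mass: I_cm = 0; centre at d = 0.601 m, so I = I_cm + Md² gives I = 0 + (0.595)(0.601)² = 0.21491 kg m^2.
Solid cylinder: I_cm = (1/2)MR² = (1/2)(2.26)(0.397)² = 0.1781 kg m^2; centre at d = 0.528 m, so I = I_cm + Md² gives I = 0.1781 + (2.26)(0.528)² = 0.80815 kg m^2.
Rectangular plate: I_cm = (1/12)M(a²+b²) = (1/12)(4.73)[(0.785)² + (0.498)²] = 0.34065 kg m^2; centre at d = 0.436 m, so I = I_cm + Md² gives I = 0.34065 + (4.73)(0.436)² = 1.2398 kg m^2.
Total I = 0.0058556 + 0.21491 + 0.80815 + 1.2398 = 2.2687 kg m^2.

2.27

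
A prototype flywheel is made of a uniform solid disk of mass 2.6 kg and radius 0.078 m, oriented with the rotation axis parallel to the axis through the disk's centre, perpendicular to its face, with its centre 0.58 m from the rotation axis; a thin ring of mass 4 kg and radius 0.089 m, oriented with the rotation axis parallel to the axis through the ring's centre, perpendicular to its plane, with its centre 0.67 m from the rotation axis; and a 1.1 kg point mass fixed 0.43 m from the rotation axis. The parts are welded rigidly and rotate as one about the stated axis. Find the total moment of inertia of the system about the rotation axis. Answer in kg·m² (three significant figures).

2.91

Solid disk: I_cm = (1/2)MR² = (1/2)(2.6)(0.078)² = 0.0079092 kg·m²; centre at d = 0.58 m, so the parallel axis theorem gives I = 0.0079092 + (2.6)(0.58)² = 0.88255 kg·m².
Thin ring: I_cm = MR² = (4)(0.089)² = 0.031684 kg·m²; centre at d = 0.67 m, so the parallel axis theorem gives I = 0.031684 + (4)(0.67)² = 1.8273 kg·m².
Point mass: I_cm = 0; centre at d = 0.43 m, so the parallel axis theorem gives I = 0 + (1.1)(0.43)² = 0.20339 kg·m².
Total I = 0.88255 + 1.8273 + 0.20339 = 2.9132 kg·m².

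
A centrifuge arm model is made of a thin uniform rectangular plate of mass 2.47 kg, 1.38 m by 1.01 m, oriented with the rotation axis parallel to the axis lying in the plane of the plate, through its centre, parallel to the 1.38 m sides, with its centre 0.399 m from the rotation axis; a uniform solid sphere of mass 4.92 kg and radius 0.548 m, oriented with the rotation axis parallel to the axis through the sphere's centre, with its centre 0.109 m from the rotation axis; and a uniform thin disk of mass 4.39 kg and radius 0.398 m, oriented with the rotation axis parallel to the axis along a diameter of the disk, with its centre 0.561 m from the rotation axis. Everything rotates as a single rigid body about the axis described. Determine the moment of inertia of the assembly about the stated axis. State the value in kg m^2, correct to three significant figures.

Rectangular plate: I_cm = (1/12)Mb² = (1/12)(2.47)(1.01)² = 0.20997 kg m^2; centre at d = 0.399 m, so I = I_cm + Md² gives I = 0.20997 + (2.47)(0.399)² = 0.6032 kg m^2.
Solid sphere: I_cm = (2/5)MR² = (2/5)(4.92)(0.548)² = 0.591 kg m^2; centre at d = 0.109 m, so I = I_cm + Md² gives I = 0.591 + (4.92)(0.109)² = 0.64945 kg m^2.
Thin disk: I_cm = (1/4)MR² = (1/4)(4.39)(0.398)² = 0.17385 kg m^2; centre at d = 0.561 m, so I = I_cm + Md² gives I = 0.17385 + (4.39)(0.561)² = 1.5555 kg m^2.
Total I = 0.6032 + 0.64945 + 1.5555 = 2.8081 kg m^2.

2.81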